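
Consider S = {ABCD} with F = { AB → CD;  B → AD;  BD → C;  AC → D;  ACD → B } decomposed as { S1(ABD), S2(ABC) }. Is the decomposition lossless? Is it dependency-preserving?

Lossless test: (AB)⁺ = {ABCD}, which contains all of one fragment — lossless.
Dependency preservation: AB → CD; BD → C; AC → D; ACD → B are not contained in any single fragment, but the restricted closure of each left-hand side across the fragments still reaches the right-hand side; the remaining FDs each lie inside some fragment. All dependencies are preserved.

lossless and dependency-preserving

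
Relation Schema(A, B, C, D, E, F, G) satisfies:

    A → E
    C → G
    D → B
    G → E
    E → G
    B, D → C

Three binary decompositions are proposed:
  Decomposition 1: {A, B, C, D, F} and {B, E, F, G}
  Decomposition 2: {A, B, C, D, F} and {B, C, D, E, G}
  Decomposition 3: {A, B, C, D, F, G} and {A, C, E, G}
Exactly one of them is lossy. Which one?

Decomposition 1

Decomposition 1: common = {B, F}, closure = {B, F} → lossy.
Decomposition 2: common = {B, C, D}, closure = {B, C, D, E, G} → lossless.
Decomposition 3: common = {A, C, G}, closure = {A, C, E, G} → lossless.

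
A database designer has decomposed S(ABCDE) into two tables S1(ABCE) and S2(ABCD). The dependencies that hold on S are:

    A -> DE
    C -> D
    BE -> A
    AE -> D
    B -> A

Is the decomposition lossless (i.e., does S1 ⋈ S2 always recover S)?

Yes

Common attributes: S1 ∩ S2 = {ABC}.
Closure of {ABC}: A → DE applies, adding DE. So (ABC)⁺ = {ABCDE}.
This closure contains every attribute of S1, so S1 ∩ S2 → S1. The join is lossless.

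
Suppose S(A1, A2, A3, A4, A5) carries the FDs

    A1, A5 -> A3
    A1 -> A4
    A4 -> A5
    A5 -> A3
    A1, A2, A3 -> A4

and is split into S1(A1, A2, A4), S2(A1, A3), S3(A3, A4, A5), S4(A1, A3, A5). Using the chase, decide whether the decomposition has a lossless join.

Yes

Chase test. Columns are A1, A2, A3, A4, A5; row i has aⱼ where attribute j ∈ Si, else bᵢⱼ.
Initial tableau (one row per fragment):
  row 1: a1 a2 b13 a4 b15
  row 2: a1 b22 a3 b24 b25
  row 3: b31 b32 a3 a4 a5
  row 4: a1 b42 a3 b44 a5
Rows 1 and 2 agree on A1; apply A1→A4 and equate their A4 entries.
Rows 1 and 4 agree on A1; apply A1→A4 and equate their A4 entries.
Rows 1 and 2 agree on A4; apply A4→A5 and equate their A5 entries.
Rows 1 and 3 agree on A4; apply A4→A5 and equate their A5 entries.
Rows 1 and 2 agree on A5; apply A5→A3 and equate their A3 entries.
Row 1 is now all distinguished symbols — the join is lossless.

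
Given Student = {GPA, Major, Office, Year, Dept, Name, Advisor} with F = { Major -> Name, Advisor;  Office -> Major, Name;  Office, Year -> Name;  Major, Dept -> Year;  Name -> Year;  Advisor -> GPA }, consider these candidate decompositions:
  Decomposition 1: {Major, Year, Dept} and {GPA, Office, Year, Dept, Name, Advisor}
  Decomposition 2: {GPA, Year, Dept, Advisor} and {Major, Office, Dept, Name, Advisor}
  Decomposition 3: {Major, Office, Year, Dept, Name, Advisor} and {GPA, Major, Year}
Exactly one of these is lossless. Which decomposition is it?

Decomposition 1: common = {Year, Dept}, closure = {Year, Dept} → lossy.
Decomposition 2: common = {Dept, Advisor}, closure = {GPA, Dept, Advisor} → lossy.
Decomposition 3: common = {Major, Year}, closure = {GPA, Major, Year, Name, Advisor} → lossless.

Decomposition 3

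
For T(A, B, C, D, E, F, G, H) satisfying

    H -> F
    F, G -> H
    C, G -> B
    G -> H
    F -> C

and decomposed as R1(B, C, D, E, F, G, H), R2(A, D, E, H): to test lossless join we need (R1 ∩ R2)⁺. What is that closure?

C, D, E, F, H

R1 ∩ R2 = {D, E, H}.
H → F applies, adding F
F → C applies, adding C
Closure: {C, D, E, F, H}.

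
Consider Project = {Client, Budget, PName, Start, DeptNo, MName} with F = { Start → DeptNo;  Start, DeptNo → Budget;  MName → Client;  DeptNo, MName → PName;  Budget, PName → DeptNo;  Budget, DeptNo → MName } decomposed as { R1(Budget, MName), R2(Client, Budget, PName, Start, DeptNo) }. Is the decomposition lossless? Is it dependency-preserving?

lossy and not dependency-preserving

Lossless test: (Budget)⁺ = {Budget}, which is a superkey of neither fragment — lossy.
Dependency preservation: the restricted closure of {MName} across the fragments never reaches {Client}, so MName → Client cannot be enforced without a join — not preserved.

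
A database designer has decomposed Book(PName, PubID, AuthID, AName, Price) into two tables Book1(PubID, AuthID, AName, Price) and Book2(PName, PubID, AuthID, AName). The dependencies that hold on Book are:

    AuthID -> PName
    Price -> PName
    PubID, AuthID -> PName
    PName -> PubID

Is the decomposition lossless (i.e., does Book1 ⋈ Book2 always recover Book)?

Common attributes: Book1 ∩ Book2 = {PubID, AuthID, AName}.
Closure of {PubID, AuthID, AName}: AuthID → PName applies, adding PName. So (PubID, AuthID, AName)⁺ = {PName, PubID, AuthID, AName}.
This closure contains every attribute of Book2, so Book1 ∩ Book2 → Book2. The join is lossless.

Yes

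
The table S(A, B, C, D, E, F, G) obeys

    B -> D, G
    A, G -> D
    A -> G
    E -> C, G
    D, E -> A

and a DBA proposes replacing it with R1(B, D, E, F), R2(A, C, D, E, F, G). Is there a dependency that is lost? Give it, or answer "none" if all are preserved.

Check B → D, G: no single fragment contains all of {B, D, G}, and the restricted closure of {B} across the fragments never reaches {D, G}.
A, G → D is preserved.
A → G is preserved.
E → C, G is preserved.
D, E → A is preserved.

B -> D, G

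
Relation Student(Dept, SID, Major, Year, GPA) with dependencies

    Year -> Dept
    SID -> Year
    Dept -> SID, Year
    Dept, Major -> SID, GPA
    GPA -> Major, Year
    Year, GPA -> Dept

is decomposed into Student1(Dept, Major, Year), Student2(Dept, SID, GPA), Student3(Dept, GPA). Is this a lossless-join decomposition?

Chase test. Columns are Dept, SID, Major, Year, GPA; row i has aⱼ where attribute j ∈ Studenti, else bᵢⱼ.
Initial tableau (one row per fragment):
  row 1: a1 b12 a3 a4 b15
  row 2: a1 a2 b23 b24 a5
  row 3: a1 b32 b33 b34 a5
Rows 1 and 2 agree on Dept; apply Dept→SID, Year and equate their SID, Year entries.
Rows 1 and 3 agree on Dept; apply Dept→SID, Year and equate their SID, Year entries.
Rows 2 and 3 agree on GPA; apply GPA→Major, Year and equate their Major, Year entries.
No row becomes fully distinguished — the join is lossy.

No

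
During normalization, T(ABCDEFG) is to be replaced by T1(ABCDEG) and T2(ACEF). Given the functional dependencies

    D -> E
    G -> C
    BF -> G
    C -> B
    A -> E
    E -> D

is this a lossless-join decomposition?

No

Common attributes: T1 ∩ T2 = {ACE}.
Closure of {ACE}: C → B applies, adding B; E → D applies, adding D. So (ACE)⁺ = {ABCDE}.
The closure contains neither all of T1 = {ABCDEG} nor all of T2 = {ACEF}, so the common attributes are not a superkey of either fragment. The join is lossy.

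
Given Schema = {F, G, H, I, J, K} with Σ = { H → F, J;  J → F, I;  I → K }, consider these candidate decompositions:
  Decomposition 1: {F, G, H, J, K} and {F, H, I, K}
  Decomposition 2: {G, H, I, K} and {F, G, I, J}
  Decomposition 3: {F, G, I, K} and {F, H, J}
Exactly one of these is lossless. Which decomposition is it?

Decomposition 1

Decomposition 1: common = {F, H, K}, closure = {F, H, I, J, K} → lossless.
Decomposition 2: common = {G, I}, closure = {G, I, K} → lossy.
Decomposition 3: common = {F}, closure = {F} → lossy.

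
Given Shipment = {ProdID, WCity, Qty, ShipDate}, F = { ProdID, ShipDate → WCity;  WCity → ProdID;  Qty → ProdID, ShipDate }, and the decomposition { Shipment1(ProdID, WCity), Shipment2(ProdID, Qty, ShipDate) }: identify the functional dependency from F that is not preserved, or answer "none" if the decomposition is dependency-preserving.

Check ProdID, ShipDate → WCity: no single fragment contains all of {ProdID, WCity, ShipDate}, and the restricted closure of {ProdID, ShipDate} across the fragments never reaches {WCity}.
WCity → ProdID is preserved.
Qty → ProdID, ShipDate is preserved.

ProdID, ShipDate → WCity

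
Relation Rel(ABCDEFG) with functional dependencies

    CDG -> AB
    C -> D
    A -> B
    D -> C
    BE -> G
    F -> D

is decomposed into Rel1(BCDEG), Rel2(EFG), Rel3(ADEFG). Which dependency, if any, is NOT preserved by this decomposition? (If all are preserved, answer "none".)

A -> B

Check A → B: no single fragment contains all of {AB}, and the restricted closure of {A} across the fragments never reaches {B}.
CDG → AB is preserved.
C → D is preserved.
D → C is preserved.
BE → G is preserved.
F → D is preserved.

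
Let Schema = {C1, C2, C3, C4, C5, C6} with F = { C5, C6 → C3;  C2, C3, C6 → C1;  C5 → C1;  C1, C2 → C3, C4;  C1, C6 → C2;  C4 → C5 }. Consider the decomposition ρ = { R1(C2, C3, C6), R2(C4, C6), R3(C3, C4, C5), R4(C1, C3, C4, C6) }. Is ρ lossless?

Chase test. Columns are C1, C2, C3, C4, C5, C6; row i has aⱼ where attribute j ∈ Ri, else bᵢⱼ.
Initial tableau (one row per fragment):
  row 1: b11 a2 a3 b14 b15 a6
  row 2: b21 b22 b23 a4 b25 a6
  row 3: b31 b32 a3 a4 a5 b36
  row 4: a1 b42 a3 a4 b45 a6
Rows 2 and 3 agree on C4; apply C4→C5 and equate their C5 entries.
Rows 2 and 4 agree on C4; apply C4→C5 and equate their C5 entries.
Rows 2 and 4 agree on C5, C6; apply C5, C6→C3 and equate their C3 entries.
Rows 2 and 3 agree on C5; apply C5→C1 and equate their C1 entries.
Rows 2 and 4 agree on C5; apply C5→C1 and equate their C1 entries.
Rows 2 and 4 agree on C1, C6; apply C1, C6→C2 and equate their C2 entries.
No row becomes fully distinguished — the join is lossy.

No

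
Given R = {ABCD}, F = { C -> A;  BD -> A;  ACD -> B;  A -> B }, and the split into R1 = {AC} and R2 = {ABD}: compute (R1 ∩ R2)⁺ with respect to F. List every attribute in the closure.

R1 ∩ R2 = {A}.
A → B applies, adding B
Closure: {AB}.

AB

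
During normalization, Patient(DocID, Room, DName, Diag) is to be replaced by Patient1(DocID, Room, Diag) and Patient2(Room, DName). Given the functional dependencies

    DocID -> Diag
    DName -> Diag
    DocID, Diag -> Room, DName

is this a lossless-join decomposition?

No

Common attributes: Patient1 ∩ Patient2 = {Room}.
No dependency enlarges {Room}, so (Room)⁺ = {Room}.
The closure contains neither all of Patient1 = {DocID, Room, Diag} nor all of Patient2 = {Room, DName}, so the common attributes are not a superkey of either fragment. The join is lossy.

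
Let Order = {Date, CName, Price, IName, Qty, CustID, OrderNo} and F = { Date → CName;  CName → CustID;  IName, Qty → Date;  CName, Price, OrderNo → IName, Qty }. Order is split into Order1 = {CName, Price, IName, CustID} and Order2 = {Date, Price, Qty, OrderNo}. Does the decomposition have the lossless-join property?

Common attributes: Order1 ∩ Order2 = {Price}.
No dependency enlarges {Price}, so (Price)⁺ = {Price}.
The closure contains neither all of Order1 = {CName, Price, IName, CustID} nor all of Order2 = {Date, Price, Qty, OrderNo}, so the common attributes are not a superkey of either fragment. The join is lossy.

No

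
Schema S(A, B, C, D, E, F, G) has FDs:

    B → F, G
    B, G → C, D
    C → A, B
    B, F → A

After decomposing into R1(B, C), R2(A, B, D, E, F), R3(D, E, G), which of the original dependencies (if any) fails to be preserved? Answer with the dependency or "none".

B → F, G

Check B → F, G: no single fragment contains all of {B, F, G}, and the restricted closure of {B} across the fragments never reaches {F, G}.
B, G → C, D is preserved.
C → A, B is preserved.
B, F → A is preserved.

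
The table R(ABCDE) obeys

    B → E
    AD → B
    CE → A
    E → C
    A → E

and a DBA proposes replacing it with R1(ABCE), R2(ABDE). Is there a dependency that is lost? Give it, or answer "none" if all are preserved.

none

B → E lies within R1.
AD → B lies within R2.
CE → A lies within R1.
E → C lies within R1.
A → E lies within R1.
Every dependency is enforceable on the fragments, so the decomposition is dependency-preserving.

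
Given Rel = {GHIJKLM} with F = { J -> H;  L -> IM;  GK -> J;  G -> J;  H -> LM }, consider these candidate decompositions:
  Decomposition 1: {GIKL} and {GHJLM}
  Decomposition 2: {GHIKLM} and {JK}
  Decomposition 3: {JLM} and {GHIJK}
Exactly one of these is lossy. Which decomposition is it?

Decomposition 2

Decomposition 1: common = {GL}, closure = {GHIJLM} → lossless.
Decomposition 2: common = {K}, closure = {K} → lossy.
Decomposition 3: common = {J}, closure = {HIJLM} → lossless.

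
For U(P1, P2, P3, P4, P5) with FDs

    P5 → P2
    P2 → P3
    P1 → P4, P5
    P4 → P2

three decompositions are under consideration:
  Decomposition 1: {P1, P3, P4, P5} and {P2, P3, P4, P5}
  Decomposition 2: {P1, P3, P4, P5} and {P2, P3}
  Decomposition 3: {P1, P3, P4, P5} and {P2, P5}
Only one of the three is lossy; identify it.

Decomposition 1: common = {P3, P4, P5}, closure = {P2, P3, P4, P5} → lossless.
Decomposition 2: common = {P3}, closure = {P3} → lossy.
Decomposition 3: common = {P5}, closure = {P2, P3, P5} → lossless.

Decomposition 2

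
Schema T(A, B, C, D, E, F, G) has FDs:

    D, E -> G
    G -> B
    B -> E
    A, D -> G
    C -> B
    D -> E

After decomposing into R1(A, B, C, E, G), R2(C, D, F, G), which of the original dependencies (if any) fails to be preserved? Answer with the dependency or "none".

none

D, E → G: restricted closure across fragments reaches G.
G → B lies within R1.
B → E lies within R1.
A, D → G: restricted closure across fragments reaches G.
C → B lies within R1.
D → E: restricted closure across fragments reaches E.
Every dependency is enforceable on the fragments, so the decomposition is dependency-preserving.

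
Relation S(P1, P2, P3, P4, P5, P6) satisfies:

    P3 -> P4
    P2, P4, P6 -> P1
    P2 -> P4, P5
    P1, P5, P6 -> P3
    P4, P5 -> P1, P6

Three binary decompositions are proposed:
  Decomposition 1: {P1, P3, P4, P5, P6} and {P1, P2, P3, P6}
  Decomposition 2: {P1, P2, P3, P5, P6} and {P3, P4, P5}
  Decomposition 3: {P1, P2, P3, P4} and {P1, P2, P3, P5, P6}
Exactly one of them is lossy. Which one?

Decomposition 1

Decomposition 1: common = {P1, P3, P6}, closure = {P1, P3, P4, P6} → lossy.
Decomposition 2: common = {P3, P5}, closure = {P1, P3, P4, P5, P6} → lossless.
Decomposition 3: common = {P1, P2, P3}, closure = {P1, P2, P3, P4, P5, P6} → lossless.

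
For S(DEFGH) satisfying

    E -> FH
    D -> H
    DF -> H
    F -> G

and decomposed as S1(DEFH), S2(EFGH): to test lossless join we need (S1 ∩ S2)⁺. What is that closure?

EFGH

S1 ∩ S2 = {EFH}.
F → G applies, adding G
Closure: {EFGH}.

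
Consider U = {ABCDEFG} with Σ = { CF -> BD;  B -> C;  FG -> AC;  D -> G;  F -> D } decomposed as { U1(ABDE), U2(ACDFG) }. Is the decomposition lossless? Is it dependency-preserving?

lossy and not dependency-preserving

Lossless test: (AD)⁺ = {ADG}, which is a superkey of neither fragment — lossy.
Dependency preservation: the restricted closure of {CF} across the fragments never reaches {BD}, so CF → BD cannot be enforced without a join — not preserved.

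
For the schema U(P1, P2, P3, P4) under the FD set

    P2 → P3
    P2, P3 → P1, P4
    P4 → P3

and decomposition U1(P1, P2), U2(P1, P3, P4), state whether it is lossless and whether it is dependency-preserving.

Lossless test: (P1)⁺ = {P1}, which is a superkey of neither fragment — lossy.
Dependency preservation: the restricted closure of {P2} across the fragments never reaches {P3}, so P2 → P3 cannot be enforced without a join — not preserved.

lossy and not dependency-preserving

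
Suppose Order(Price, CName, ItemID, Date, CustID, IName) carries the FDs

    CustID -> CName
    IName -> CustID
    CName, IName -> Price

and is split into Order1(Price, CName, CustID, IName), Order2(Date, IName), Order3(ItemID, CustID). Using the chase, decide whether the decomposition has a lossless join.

No

Chase test. Columns are Price, CName, ItemID, Date, CustID, IName; row i has aⱼ where attribute j ∈ Orderi, else bᵢⱼ.
Initial tableau (one row per fragment):
  row 1: a1 a2 b13 b14 a5 a6
  row 2: b21 b22 b23 a4 b25 a6
  row 3: b31 b32 a3 b34 a5 b36
Rows 1 and 3 agree on CustID; apply CustID→CName and equate their CName entries.
Rows 1 and 2 agree on IName; apply IName→CustID and equate their CustID entries.
Rows 1 and 2 agree on CustID; apply CustID→CName and equate their CName entries.
Rows 1 and 2 agree on CName, IName; apply CName, IName→Price and equate their Price entries.
No row becomes fully distinguished — the join is lossy.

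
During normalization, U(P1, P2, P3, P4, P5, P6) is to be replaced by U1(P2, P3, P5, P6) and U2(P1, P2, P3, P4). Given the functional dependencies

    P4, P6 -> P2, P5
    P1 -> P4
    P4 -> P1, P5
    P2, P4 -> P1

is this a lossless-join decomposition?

Common attributes: U1 ∩ U2 = {P2, P3}.
No dependency enlarges {P2, P3}, so (P2, P3)⁺ = {P2, P3}.
The closure contains neither all of U1 = {P2, P3, P5, P6} nor all of U2 = {P1, P2, P3, P4}, so the common attributes are not a superkey of either fragment. The join is lossy.

No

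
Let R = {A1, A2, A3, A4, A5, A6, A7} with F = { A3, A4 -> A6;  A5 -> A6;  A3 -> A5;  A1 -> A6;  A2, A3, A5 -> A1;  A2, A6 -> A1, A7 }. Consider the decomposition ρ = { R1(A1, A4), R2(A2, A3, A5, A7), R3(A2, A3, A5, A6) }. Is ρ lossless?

Chase test. Columns are A1, A2, A3, A4, A5, A6, A7; row i has aⱼ where attribute j ∈ Ri, else bᵢⱼ.
Initial tableau (one row per fragment):
  row 1: a1 b12 b13 a4 b15 b16 b17
  row 2: b21 a2 a3 b24 a5 b26 a7
  row 3: b31 a2 a3 b34 a5 a6 b37
Rows 2 and 3 agree on A5; apply A5→A6 and equate their A6 entries.
Rows 2 and 3 agree on A2, A3, A5; apply A2, A3, A5→A1 and equate their A1 entries.
Rows 2 and 3 agree on A2, A6; apply A2, A6→A1, A7 and equate their A1, A7 entries.
No row becomes fully distinguished — the join is lossy.

No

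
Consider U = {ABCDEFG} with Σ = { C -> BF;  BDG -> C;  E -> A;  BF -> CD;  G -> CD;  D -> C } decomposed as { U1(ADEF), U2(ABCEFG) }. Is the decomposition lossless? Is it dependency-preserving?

Lossless test: (AEF)⁺ = {AEF}, which is a superkey of neither fragment — lossy.
Dependency preservation: the restricted closure of {BF} across the fragments never reaches {CD}, so BF → CD cannot be enforced without a join — not preserved.

lossy and not dependency-preserving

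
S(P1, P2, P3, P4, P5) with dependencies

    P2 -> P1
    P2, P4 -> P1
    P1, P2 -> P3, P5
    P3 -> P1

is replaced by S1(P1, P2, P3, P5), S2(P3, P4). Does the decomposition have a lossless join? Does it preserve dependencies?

lossy but dependency-preserving

Lossless test: (P3)⁺ = {P1, P3}, which is a superkey of neither fragment — lossy.
Dependency preservation: P2, P4 → P1 is not contained in any single fragment, but the restricted closure of its left-hand side across the fragments still reaches the right-hand side; the remaining FDs each lie inside some fragment. All dependencies are preserved.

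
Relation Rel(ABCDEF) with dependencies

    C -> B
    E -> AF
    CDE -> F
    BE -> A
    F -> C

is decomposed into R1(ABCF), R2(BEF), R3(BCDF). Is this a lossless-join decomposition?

Chase test. Columns are ABCDEF; row i has aⱼ where attribute j ∈ Ri, else bᵢⱼ.
Initial tableau (one row per fragment):
  row 1: a1 a2 a3 b14 b15 a6
  row 2: b21 a2 b23 b24 a5 a6
  row 3: b31 a2 a3 a4 b35 a6
Rows 1 and 2 agree on F; apply F→C and equate their C entries.
No row becomes fully distinguished — the join is lossy.

No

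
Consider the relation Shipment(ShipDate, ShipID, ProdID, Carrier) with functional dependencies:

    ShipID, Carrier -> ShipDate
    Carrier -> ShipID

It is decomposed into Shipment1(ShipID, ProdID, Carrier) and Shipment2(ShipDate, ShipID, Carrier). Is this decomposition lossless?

Yes

Common attributes: Shipment1 ∩ Shipment2 = {ShipID, Carrier}.
Closure of {ShipID, Carrier}: ShipID, Carrier → ShipDate applies, adding ShipDate. So (ShipID, Carrier)⁺ = {ShipDate, ShipID, Carrier}.
This closure contains every attribute of Shipment2, so Shipment1 ∩ Shipment2 → Shipment2. The join is lossless.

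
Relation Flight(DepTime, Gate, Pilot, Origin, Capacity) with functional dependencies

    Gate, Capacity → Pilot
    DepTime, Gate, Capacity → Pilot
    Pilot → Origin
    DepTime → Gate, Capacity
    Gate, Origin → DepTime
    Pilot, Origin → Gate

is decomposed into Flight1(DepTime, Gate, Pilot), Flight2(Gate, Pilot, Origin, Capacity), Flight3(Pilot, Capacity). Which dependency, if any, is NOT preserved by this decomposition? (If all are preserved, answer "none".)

none

Gate, Capacity → Pilot lies within Flight2.
DepTime, Gate, Capacity → Pilot: restricted closure across fragments reaches Pilot.
Pilot → Origin lies within Flight2.
DepTime → Gate, Capacity: restricted closure across fragments reaches Gate, Capacity.
Gate, Origin → DepTime: restricted closure across fragments reaches DepTime.
Pilot, Origin → Gate lies within Flight2.
Every dependency is enforceable on the fragments, so the decomposition is dependency-preserving.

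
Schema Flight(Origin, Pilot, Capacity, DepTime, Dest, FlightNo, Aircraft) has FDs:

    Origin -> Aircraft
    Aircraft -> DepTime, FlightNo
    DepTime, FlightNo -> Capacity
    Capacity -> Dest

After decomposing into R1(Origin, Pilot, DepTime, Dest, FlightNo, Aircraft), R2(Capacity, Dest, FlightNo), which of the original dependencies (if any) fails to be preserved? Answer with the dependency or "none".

DepTime, FlightNo -> Capacity

Check DepTime, FlightNo → Capacity: no single fragment contains all of {Capacity, DepTime, FlightNo}, and the restricted closure of {DepTime, FlightNo} across the fragments never reaches {Capacity}.
Origin → Aircraft is preserved.
Aircraft → DepTime, FlightNo is preserved.
Capacity → Dest is preserved.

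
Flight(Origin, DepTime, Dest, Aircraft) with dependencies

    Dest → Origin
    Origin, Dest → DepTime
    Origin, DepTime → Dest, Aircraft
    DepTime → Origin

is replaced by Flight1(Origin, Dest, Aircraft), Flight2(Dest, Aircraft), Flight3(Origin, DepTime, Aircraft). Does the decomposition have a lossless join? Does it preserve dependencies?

Lossless test (chase): Rows 1 and 2 agree on Dest; apply Dest→Origin and equate their Origin entries. Rows 1 and 2 agree on Origin, Dest; apply Origin, Dest→DepTime and equate their DepTime entries. No row becomes fully distinguished — the join is lossy.
Dependency preservation: the restricted closure of {Origin, Dest} across the fragments never reaches {DepTime}, so Origin, Dest → DepTime cannot be enforced without a join — not preserved.

lossy and not dependency-preserving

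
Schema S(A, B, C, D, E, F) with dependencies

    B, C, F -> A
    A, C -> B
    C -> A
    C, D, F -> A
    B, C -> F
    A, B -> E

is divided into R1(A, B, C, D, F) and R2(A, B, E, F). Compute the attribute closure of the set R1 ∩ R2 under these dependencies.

A, B, E, F

R1 ∩ R2 = {A, B, F}.
A, B → E applies, adding E
Closure: {A, B, E, F}.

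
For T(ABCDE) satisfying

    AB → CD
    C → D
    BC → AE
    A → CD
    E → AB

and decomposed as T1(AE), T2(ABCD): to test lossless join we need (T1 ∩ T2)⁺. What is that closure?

T1 ∩ T2 = {A}.
A → CD applies, adding CD
Closure: {ACD}.

ACD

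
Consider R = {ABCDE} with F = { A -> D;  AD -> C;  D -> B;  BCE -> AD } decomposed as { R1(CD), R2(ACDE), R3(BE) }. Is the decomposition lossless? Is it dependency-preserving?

lossy and not dependency-preserving

Lossless test (chase): Rows 1 and 2 agree on D; apply D→B and equate their B entries. No row becomes fully distinguished — the join is lossy.
Dependency preservation: the restricted closure of {D} across the fragments never reaches {B}, so D → B cannot be enforced without a join — not preserved.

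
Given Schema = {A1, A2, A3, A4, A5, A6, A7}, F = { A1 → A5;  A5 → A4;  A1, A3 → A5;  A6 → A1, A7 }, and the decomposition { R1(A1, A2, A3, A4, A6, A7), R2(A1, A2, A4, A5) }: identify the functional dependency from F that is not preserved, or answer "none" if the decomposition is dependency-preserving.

none

A1 → A5 lies within R2.
A5 → A4 lies within R2.
A1, A3 → A5: restricted closure across fragments reaches A5.
A6 → A1, A7 lies within R1.
Every dependency is enforceable on the fragments, so the decomposition is dependency-preserving.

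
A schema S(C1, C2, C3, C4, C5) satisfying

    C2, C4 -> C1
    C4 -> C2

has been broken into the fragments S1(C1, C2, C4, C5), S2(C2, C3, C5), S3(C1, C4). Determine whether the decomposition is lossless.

Chase test. Columns are C1, C2, C3, C4, C5; row i has aⱼ where attribute j ∈ Si, else bᵢⱼ.
Initial tableau (one row per fragment):
  row 1: a1 a2 b13 a4 a5
  row 2: b21 a2 a3 b24 a5
  row 3: a1 b32 b33 a4 b35
Rows 1 and 3 agree on C4; apply C4→C2 and equate their C2 entries.
No row becomes fully distinguished — the join is lossy.

No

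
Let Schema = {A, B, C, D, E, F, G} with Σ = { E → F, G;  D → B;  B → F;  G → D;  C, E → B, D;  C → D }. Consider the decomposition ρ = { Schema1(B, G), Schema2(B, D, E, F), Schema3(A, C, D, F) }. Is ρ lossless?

No

Chase test. Columns are A, B, C, D, E, F, G; row i has aⱼ where attribute j ∈ Schemai, else bᵢⱼ.
Initial tableau (one row per fragment):
  row 1: b11 a2 b13 b14 b15 b16 a7
  row 2: b21 a2 b23 a4 a5 a6 b27
  row 3: a1 b32 a3 a4 b35 a6 b37
Rows 2 and 3 agree on D; apply D→B and equate their B entries.
Rows 1 and 2 agree on B; apply B→F and equate their F entries.
No row becomes fully distinguished — the join is lossy.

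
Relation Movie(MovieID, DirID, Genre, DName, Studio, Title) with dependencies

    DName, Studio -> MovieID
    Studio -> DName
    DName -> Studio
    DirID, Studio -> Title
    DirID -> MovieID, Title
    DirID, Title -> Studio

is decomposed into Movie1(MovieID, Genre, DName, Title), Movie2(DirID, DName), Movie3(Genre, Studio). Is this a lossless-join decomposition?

Chase test. Columns are MovieID, DirID, Genre, DName, Studio, Title; row i has aⱼ where attribute j ∈ Moviei, else bᵢⱼ.
Initial tableau (one row per fragment):
  row 1: a1 b12 a3 a4 b15 a6
  row 2: b21 a2 b23 a4 b25 b26
  row 3: b31 b32 a3 b34 a5 b36
Rows 1 and 2 agree on DName; apply DName→Studio and equate their Studio entries.
Rows 1 and 2 agree on DName, Studio; apply DName, Studio→MovieID and equate their MovieID entries.
No row becomes fully distinguished — the join is lossy.

No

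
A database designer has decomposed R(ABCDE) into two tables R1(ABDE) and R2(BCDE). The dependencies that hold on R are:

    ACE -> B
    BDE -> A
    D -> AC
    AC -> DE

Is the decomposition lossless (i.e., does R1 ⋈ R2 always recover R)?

Common attributes: R1 ∩ R2 = {BDE}.
Closure of {BDE}: BDE → A applies, adding A; D → AC applies, adding C. So (BDE)⁺ = {ABCDE}.
This closure contains every attribute of R1, so R1 ∩ R2 → R1. The join is lossless.

Yes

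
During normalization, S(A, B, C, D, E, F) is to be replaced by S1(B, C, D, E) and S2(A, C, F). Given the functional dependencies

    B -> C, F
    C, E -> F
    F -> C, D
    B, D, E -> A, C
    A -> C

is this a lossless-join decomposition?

No

Common attributes: S1 ∩ S2 = {C}.
No dependency enlarges {C}, so (C)⁺ = {C}.
The closure contains neither all of S1 = {B, C, D, E} nor all of S2 = {A, C, F}, so the common attributes are not a superkey of either fragment. The join is lossy.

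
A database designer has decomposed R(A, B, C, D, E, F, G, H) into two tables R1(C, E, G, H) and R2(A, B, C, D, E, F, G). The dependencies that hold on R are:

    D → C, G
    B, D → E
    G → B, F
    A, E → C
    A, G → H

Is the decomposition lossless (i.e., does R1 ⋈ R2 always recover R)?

Common attributes: R1 ∩ R2 = {C, E, G}.
Closure of {C, E, G}: G → B, F applies, adding B, F. So (C, E, G)⁺ = {B, C, E, F, G}.
The closure contains neither all of R1 = {C, E, G, H} nor all of R2 = {A, B, C, D, E, F, G}, so the common attributes are not a superkey of either fragment. The join is lossy.

No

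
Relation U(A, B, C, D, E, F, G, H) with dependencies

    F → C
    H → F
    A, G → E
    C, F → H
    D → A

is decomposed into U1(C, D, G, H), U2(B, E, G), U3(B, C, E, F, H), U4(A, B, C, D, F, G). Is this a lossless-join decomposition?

No

Chase test. Columns are A, B, C, D, E, F, G, H; row i has aⱼ where attribute j ∈ Ui, else bᵢⱼ.
Initial tableau (one row per fragment):
  row 1: b11 b12 a3 a4 b15 b16 a7 a8
  row 2: b21 a2 b23 b24 a5 b26 a7 b28
  row 3: b31 a2 a3 b34 a5 a6 b37 a8
  row 4: a1 a2 a3 a4 b45 a6 a7 b48
Rows 1 and 3 agree on H; apply H→F and equate their F entries.
Rows 1 and 4 agree on C, F; apply C, F→H and equate their H entries.
Rows 1 and 4 agree on D; apply D→A and equate their A entries.
Rows 1 and 4 agree on A, G; apply A, G→E and equate their E entries.
No row becomes fully distinguished — the join is lossy.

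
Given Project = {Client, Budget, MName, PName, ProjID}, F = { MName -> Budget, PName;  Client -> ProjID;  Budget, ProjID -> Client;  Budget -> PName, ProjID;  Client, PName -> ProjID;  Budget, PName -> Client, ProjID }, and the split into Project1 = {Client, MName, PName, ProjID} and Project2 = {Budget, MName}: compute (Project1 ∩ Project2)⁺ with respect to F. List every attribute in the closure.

Client, Budget, MName, PName, ProjID

Project1 ∩ Project2 = {MName}.
MName → Budget, PName applies, adding Budget, PName
Budget → PName, ProjID applies, adding ProjID
Budget, PName → Client, ProjID applies, adding Client
Closure: {Client, Budget, MName, PName, ProjID}.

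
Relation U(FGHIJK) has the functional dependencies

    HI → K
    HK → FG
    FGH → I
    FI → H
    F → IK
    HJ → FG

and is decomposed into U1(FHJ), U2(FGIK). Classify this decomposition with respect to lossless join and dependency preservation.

lossless but not dependency-preserving

Lossless test: (F)⁺ = {FGHIK}, which contains all of one fragment — lossless.
Dependency preservation: the restricted closure of {HI} across the fragments never reaches {K}, so HI → K cannot be enforced without a join — not preserved.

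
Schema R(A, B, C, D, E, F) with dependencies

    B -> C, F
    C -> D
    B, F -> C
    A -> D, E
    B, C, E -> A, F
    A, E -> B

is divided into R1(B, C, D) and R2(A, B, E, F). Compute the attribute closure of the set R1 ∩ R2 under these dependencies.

B, C, D, F

R1 ∩ R2 = {B}.
B → C, F applies, adding C, F
C → D applies, adding D
Closure: {B, C, D, F}.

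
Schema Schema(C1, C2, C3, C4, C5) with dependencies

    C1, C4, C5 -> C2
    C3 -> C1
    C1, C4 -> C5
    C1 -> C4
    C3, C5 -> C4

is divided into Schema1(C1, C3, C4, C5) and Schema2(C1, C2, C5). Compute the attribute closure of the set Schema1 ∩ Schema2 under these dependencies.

Schema1 ∩ Schema2 = {C1, C5}.
C1 → C4 applies, adding C4
C1, C4, C5 → C2 applies, adding C2
Closure: {C1, C2, C4, C5}.

C1, C2, C4, C5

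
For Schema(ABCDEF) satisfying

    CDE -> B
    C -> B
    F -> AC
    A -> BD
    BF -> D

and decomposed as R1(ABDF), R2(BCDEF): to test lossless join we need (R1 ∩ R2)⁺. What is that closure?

R1 ∩ R2 = {BDF}.
F → AC applies, adding AC
Closure: {ABCDF}.

ABCDF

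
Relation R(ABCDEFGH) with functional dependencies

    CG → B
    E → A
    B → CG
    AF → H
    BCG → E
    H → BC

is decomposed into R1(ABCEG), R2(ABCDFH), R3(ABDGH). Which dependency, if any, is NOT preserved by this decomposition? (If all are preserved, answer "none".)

CG → B lies within R1.
E → A lies within R1.
B → CG lies within R1.
AF → H lies within R2.
BCG → E lies within R1.
H → BC lies within R2.
Every dependency is enforceable on the fragments, so the decomposition is dependency-preserving.

none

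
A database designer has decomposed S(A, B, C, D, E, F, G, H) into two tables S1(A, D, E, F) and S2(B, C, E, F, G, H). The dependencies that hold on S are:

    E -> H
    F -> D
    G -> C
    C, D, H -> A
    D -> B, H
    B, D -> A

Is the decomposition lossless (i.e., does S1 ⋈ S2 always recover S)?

Common attributes: S1 ∩ S2 = {E, F}.
Closure of {E, F}: E → H applies, adding H; F → D applies, adding D; D → B, H applies, adding B; B, D → A applies, adding A. So (E, F)⁺ = {A, B, D, E, F, H}.
This closure contains every attribute of S1, so S1 ∩ S2 → S1. The join is lossless.

Yes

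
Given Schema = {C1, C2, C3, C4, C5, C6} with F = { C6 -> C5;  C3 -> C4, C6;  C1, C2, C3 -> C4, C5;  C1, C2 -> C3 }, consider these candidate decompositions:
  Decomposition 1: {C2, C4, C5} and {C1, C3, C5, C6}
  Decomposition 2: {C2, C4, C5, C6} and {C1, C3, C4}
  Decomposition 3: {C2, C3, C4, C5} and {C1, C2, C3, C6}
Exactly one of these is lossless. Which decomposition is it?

Decomposition 3

Decomposition 1: common = {C5}, closure = {C5} → lossy.
Decomposition 2: common = {C4}, closure = {C4} → lossy.
Decomposition 3: common = {C2, C3}, closure = {C2, C3, C4, C5, C6} → lossless.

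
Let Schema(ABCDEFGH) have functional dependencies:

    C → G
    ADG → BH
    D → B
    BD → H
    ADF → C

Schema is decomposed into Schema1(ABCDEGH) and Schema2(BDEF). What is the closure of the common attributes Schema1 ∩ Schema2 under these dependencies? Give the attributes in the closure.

Schema1 ∩ Schema2 = {BDE}.
BD → H applies, adding H
Closure: {BDEH}.

BDEH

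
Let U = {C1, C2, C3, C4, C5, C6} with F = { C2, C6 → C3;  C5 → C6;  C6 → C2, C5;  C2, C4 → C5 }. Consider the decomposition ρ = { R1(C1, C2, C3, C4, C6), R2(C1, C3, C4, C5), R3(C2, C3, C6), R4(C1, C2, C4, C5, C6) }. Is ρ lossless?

Chase test. Columns are C1, C2, C3, C4, C5, C6; row i has aⱼ where attribute j ∈ Ri, else bᵢⱼ.
Initial tableau (one row per fragment):
  row 1: a1 a2 a3 a4 b15 a6
  row 2: a1 b22 a3 a4 a5 b26
  row 3: b31 a2 a3 b34 b35 a6
  row 4: a1 a2 b43 a4 a5 a6
Rows 1 and 4 agree on C2, C6; apply C2, C6→C3 and equate their C3 entries.
Rows 2 and 4 agree on C5; apply C5→C6 and equate their C6 entries.
Rows 1 and 2 agree on C6; apply C6→C2, C5 and equate their C2, C5 entries.
Rows 1 and 3 agree on C6; apply C6→C2, C5 and equate their C2, C5 entries.
Row 1 is now all distinguished symbols — the join is lossless.

Yes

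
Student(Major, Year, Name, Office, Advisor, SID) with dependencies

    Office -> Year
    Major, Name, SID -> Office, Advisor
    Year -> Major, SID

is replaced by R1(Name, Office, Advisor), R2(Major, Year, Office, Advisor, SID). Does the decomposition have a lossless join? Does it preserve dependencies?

Lossless test: (Office, Advisor)⁺ = {Major, Year, Office, Advisor, SID}, which contains all of one fragment — lossless.
Dependency preservation: the restricted closure of {Major, Name, SID} across the fragments never reaches {Office, Advisor}, so Major, Name, SID → Office, Advisor cannot be enforced without a join — not preserved.

lossless but not dependency-preserving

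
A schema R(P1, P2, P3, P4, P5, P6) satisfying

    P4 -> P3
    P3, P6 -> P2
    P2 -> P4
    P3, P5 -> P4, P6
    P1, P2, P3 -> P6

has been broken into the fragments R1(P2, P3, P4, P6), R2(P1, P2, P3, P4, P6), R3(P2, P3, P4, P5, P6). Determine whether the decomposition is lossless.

No

Chase test. Columns are P1, P2, P3, P4, P5, P6; row i has aⱼ where attribute j ∈ Ri, else bᵢⱼ.
Initial tableau (one row per fragment):
  row 1: b11 a2 a3 a4 b15 a6
  row 2: a1 a2 a3 a4 b25 a6
  row 3: b31 a2 a3 a4 a5 a6
No row becomes fully distinguished — the join is lossy.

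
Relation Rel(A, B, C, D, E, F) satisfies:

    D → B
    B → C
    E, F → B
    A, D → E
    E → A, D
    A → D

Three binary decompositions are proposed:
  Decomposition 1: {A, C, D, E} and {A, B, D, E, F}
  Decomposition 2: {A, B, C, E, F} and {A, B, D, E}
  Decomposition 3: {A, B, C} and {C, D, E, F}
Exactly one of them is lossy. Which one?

Decomposition 1: common = {A, D, E}, closure = {A, B, C, D, E} → lossless.
Decomposition 2: common = {A, B, E}, closure = {A, B, C, D, E} → lossless.
Decomposition 3: common = {C}, closure = {C} → lossy.

Decomposition 3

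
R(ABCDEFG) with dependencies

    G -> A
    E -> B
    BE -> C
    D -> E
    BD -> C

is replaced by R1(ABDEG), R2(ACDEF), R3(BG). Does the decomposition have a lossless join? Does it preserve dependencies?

lossy but dependency-preserving

Lossless test (chase): Rows 1 and 3 agree on G; apply G→A and equate their A entries. Rows 1 and 2 agree on E; apply E→B and equate their B entries. Rows 1 and 2 agree on BE; apply BE→C and equate their C entries. No row becomes fully distinguished — the join is lossy.
Dependency preservation: BE → C; BD → C are not contained in any single fragment, but the restricted closure of each left-hand side across the fragments still reaches the right-hand side; the remaining FDs each lie inside some fragment. All dependencies are preserved.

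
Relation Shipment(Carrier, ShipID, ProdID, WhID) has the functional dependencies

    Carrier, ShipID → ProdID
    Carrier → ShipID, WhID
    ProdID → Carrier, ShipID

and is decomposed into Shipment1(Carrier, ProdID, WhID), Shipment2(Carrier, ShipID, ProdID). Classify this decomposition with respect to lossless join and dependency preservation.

Lossless test: (Carrier, ProdID)⁺ = {Carrier, ShipID, ProdID, WhID}, which contains all of one fragment — lossless.
Dependency preservation: Carrier → ShipID, WhID is not contained in any single fragment, but the restricted closure of its left-hand side across the fragments still reaches the right-hand side; the remaining FDs each lie inside some fragment. All dependencies are preserved.

lossless and dependency-preserving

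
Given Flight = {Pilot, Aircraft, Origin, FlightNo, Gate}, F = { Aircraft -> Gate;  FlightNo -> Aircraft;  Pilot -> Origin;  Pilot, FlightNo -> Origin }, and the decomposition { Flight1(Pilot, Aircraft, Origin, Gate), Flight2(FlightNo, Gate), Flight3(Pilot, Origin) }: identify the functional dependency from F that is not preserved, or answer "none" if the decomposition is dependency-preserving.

FlightNo -> Aircraft

Check FlightNo → Aircraft: no single fragment contains all of {Aircraft, FlightNo}, and the restricted closure of {FlightNo} across the fragments never reaches {Aircraft}.
Aircraft → Gate is preserved.
Pilot → Origin is preserved.
Pilot, FlightNo → Origin is preserved.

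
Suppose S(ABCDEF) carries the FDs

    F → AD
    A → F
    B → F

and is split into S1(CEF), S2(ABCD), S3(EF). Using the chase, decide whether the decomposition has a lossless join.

Chase test. Columns are ABCDEF; row i has aⱼ where attribute j ∈ Si, else bᵢⱼ.
Initial tableau (one row per fragment):
  row 1: b11 b12 a3 b14 a5 a6
  row 2: a1 a2 a3 a4 b25 b26
  row 3: b31 b32 b33 b34 a5 a6
Rows 1 and 3 agree on F; apply F→AD and equate their AD entries.
No row becomes fully distinguished — the join is lossy.

No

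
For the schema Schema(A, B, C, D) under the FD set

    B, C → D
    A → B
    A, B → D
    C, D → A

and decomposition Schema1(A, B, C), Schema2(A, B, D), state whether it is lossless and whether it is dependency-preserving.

lossless but not dependency-preserving

Lossless test: (A, B)⁺ = {A, B, D}, which contains all of one fragment — lossless.
Dependency preservation: the restricted closure of {C, D} across the fragments never reaches {A}, so C, D → A cannot be enforced without a join — not preserved.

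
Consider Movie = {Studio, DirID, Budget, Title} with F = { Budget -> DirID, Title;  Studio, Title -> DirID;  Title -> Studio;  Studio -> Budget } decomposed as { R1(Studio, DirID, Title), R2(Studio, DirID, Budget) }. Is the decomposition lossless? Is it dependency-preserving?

Lossless test: (Studio, DirID)⁺ = {Studio, DirID, Budget, Title}, which contains all of one fragment — lossless.
Dependency preservation: Budget → DirID, Title is not contained in any single fragment, but the restricted closure of its left-hand side across the fragments still reaches the right-hand side; the remaining FDs each lie inside some fragment. All dependencies are preserved.

lossless and dependency-preserving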